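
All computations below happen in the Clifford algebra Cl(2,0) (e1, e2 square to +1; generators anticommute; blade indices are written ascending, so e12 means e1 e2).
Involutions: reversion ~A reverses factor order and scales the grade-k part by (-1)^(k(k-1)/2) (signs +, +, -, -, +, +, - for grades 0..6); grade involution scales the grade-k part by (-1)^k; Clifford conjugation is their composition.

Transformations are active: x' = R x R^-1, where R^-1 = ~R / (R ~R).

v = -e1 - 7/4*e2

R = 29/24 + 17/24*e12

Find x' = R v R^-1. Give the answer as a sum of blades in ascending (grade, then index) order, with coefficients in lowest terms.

~R = 29/24 - 17/24*e12, and R ~R = 565/288, so R^-1 = ~R / (565/288).
R v = -235/96*e1 - 45/32*e2
Answer: -911/452*e1 + 2/113*e2


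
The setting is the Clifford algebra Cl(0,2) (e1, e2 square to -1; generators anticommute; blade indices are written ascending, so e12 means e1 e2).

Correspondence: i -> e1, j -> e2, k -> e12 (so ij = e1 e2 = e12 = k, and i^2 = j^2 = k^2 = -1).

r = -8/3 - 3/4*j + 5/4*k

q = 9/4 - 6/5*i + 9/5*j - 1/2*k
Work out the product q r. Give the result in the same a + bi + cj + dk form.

In blades: q = 9/4 - 6/5*e1 + 9/5*e2 - 1/2*e12, r = -8/3 - 3/4*e2 + 5/4*e12.
Distribute q over r term by term (generator squares from the signature, products reordered to ascending indices): (9/4)*r = -6 - 27/16*e2 + 45/16*e12; (-6/5*e1)*r = 16/5*e1 + 3/2*e2 + 9/10*e12; (9/5*e2)*r = 27/20 + 9/4*e1 - 24/5*e2; (-1/2*e12)*r = 5/8 - 3/8*e1 + 4/3*e12.
Sum: -161/40 + 203/40*e1 - 399/80*e2 + 1211/240*e12; translating back through the correspondence:
Answer: -161/40 + 203/40*i - 399/80*j + 1211/240*k


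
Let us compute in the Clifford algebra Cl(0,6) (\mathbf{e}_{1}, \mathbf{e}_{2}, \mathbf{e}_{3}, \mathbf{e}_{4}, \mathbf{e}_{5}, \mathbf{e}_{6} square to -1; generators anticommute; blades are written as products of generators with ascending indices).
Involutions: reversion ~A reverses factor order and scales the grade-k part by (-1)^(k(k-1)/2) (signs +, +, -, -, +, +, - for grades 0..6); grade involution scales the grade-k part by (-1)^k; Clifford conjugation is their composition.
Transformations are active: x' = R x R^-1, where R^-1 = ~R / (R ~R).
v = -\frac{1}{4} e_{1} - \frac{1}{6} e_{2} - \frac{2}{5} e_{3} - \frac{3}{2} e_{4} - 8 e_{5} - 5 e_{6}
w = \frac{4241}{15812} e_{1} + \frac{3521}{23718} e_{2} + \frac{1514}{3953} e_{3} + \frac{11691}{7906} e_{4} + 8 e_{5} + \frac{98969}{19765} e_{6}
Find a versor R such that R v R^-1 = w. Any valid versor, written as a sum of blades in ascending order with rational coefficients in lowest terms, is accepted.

Since q(v) = q(w) = -\frac{329401}{3600}, the sum R = v + w = \frac{72}{3953} e_{1} - \frac{72}{3953} e_{2} - \frac{336}{19765} e_{3} - \frac{84}{3953} e_{4} + \frac{144}{19765} e_{6} does the job whenever invertible.
Answer: \frac{72}{3953} e_{1} - \frac{72}{3953} e_{2} - \frac{336}{19765} e_{3} - \frac{84}{3953} e_{4} + \frac{144}{19765} e_{6}


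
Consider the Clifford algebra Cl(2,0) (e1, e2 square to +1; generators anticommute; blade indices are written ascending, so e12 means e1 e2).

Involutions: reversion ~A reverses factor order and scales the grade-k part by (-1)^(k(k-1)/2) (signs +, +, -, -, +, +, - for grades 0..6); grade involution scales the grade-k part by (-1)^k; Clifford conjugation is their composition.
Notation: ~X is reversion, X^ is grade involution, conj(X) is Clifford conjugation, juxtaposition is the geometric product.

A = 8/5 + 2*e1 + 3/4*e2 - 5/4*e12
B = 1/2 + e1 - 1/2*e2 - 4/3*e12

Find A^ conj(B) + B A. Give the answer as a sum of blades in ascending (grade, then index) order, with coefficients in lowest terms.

first term: 491/120 - 89/40*e1 - 419/120*e2 - 29/120*e12
second term: 91/120 + 39/40*e1 + 119/120*e2 - 121/120*e12
Answer: 97/20 - 5/4*e1 - 5/2*e2 - 5/4*e12


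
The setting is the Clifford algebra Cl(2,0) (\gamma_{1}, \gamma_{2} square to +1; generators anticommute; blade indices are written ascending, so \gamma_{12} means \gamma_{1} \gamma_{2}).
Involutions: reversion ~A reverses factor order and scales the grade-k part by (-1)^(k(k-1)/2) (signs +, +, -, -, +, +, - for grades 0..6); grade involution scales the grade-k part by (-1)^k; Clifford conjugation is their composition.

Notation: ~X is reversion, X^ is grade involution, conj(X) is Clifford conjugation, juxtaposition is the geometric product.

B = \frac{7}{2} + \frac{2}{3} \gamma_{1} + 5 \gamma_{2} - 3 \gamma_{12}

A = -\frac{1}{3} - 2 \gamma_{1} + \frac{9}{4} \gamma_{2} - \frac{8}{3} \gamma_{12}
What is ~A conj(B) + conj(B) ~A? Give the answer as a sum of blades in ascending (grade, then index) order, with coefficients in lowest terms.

first term: -\frac{229}{12} - \frac{967}{36} \gamma_{1} + \frac{383}{72} \gamma_{2} + \frac{119}{6} \gamma_{12}
second term: -\frac{229}{12} + \frac{479}{36} \gamma_{1} + \frac{991}{72} \gamma_{2} - \frac{19}{6} \gamma_{12}
Answer: -\frac{229}{6} - \frac{122}{9} \gamma_{1} + \frac{229}{12} \gamma_{2} + \frac{50}{3} \gamma_{12}


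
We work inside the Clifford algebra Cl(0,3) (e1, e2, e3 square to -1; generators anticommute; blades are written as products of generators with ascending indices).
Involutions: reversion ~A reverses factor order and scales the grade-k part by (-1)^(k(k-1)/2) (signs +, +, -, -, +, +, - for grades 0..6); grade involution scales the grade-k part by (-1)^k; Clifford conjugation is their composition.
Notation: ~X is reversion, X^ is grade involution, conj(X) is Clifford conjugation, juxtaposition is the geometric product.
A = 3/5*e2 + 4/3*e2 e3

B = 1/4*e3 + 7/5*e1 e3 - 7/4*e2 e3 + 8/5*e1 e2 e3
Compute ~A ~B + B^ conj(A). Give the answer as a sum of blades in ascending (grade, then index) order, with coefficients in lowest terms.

first term: 7/3 - 32/15*e1 + 1/3*e2 - 21/20*e3 - 28/15*e1 e2 - 24/25*e1 e3 + 3/20*e2 e3 + 21/25*e1 e2 e3
second term: -7/3 - 32/15*e1 + 1/3*e2 + 21/20*e3 - 28/15*e1 e2 + 24/25*e1 e3 - 3/20*e2 e3 + 21/25*e1 e2 e3
Answer: -64/15*e1 + 2/3*e2 - 56/15*e1 e2 + 42/25*e1 e2 e3


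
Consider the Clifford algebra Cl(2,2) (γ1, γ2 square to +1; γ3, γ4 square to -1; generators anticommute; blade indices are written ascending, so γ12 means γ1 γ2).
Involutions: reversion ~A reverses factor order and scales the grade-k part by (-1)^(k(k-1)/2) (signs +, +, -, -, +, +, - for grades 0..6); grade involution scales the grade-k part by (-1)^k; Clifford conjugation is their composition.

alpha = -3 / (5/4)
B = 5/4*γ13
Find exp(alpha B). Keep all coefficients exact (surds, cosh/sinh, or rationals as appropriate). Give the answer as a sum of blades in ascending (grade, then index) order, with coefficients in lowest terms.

B^2 = (5/4)^2*(γ13)^2 = 25/16*(+1) = 25/16 (a basis 2-blade squares to minus the product of its generators' squares).
B^2 = 25/16 — the series telescopes hyperbolically here: l = 5/4, alpha*l = -3, so exp(alpha B) = cosh(-3) + (sinh(-3)/(5/4))*B = cosh(3) + (-4*sinh(3)/5)*B.
Answer: cosh(3) - sinh(3)*γ13


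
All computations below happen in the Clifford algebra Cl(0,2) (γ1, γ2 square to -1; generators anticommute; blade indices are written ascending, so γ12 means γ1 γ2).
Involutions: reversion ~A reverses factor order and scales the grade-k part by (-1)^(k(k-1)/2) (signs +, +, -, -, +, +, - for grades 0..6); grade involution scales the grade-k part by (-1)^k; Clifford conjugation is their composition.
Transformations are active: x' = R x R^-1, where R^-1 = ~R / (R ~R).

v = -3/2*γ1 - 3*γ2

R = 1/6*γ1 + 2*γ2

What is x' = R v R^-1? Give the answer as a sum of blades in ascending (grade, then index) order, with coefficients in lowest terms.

~R = 1/6*γ1 + 2*γ2, and R ~R = -145/36, so R^-1 = ~R / (-145/36).
R v = 25/4 + 5/2*γ12
Answer: 57/58*γ1 - 93/29*γ2


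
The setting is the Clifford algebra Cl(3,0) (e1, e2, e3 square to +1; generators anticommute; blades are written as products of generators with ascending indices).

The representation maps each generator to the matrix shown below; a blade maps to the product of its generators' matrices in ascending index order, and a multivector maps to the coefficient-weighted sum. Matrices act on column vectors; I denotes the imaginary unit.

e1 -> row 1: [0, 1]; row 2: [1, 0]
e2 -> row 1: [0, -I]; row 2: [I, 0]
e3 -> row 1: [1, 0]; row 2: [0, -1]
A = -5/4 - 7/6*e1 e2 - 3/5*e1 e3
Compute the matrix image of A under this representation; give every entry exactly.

Bivector images (products of the table entries): rho(e1 e2) = rho(e1)rho(e2) = row 1: [I, 0]; row 2: [0, -I]; rho(e1 e3) = rho(e1)rho(e3) = row 1: [0, -1]; row 2: [1, 0].
M = (-5/4)*1 + (-7/6)*rho(e1 e2) + (-3/5)*rho(e1 e3), summed entrywise (1 is the identity matrix):
Answer: row 1: [-5/4 - 7*I/6, 3/5]; row 2: [-3/5, -5/4 + 7*I/6]


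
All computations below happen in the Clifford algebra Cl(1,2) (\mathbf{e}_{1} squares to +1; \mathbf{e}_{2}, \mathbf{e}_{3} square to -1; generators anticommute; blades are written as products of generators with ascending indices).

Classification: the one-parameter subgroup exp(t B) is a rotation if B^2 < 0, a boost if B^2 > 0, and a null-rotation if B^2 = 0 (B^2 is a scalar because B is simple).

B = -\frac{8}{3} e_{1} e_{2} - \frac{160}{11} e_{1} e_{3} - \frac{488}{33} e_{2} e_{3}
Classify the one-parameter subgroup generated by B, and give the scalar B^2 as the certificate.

B^2 term by term: the squares give (-\frac{8}{3})^2*(e_{1} e_{2})^2 + (-\frac{160}{11})^2*(e_{1} e_{3})^2 + (-\frac{488}{33})^2*(e_{2} e_{3})^2 = \frac{64}{9}*(+1) + \frac{25600}{121}*(+1) + \frac{238144}{1089}*(-1) = 0 (each basis 2-blade squares to minus the product of its generators' squares); cross terms between blades sharing an index anticommute and cancel. So B^2 = 0.
Answer: null-rotation, certificate B^2 = 0. Note: conjugating B changes its blade decomposition but never the scalar B^2 = 0, whose sign settles the classification.


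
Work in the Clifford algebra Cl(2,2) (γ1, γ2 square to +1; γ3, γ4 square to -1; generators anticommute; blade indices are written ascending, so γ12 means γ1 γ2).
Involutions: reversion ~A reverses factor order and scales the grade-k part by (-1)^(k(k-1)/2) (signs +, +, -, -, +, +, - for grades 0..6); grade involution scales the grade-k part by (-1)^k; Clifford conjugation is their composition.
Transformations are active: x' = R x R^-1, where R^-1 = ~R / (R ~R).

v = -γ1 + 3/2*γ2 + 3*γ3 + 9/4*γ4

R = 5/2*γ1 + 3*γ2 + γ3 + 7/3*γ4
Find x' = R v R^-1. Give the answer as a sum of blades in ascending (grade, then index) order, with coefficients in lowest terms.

~R = 5/2*γ1 + 3*γ2 + γ3 + 7/3*γ4, and R ~R = 317/36, so R^-1 = ~R / (317/36).
R v = -25/4 + 27/4*γ12 + 17/2*γ13 + 191/24*γ14 + 15/2*γ23 + 13/4*γ24 - 19/4*γ34
Answer: -808/317*γ1 - 3651/634*γ2 - 1401/317*γ3 - 7053/1268*γ4


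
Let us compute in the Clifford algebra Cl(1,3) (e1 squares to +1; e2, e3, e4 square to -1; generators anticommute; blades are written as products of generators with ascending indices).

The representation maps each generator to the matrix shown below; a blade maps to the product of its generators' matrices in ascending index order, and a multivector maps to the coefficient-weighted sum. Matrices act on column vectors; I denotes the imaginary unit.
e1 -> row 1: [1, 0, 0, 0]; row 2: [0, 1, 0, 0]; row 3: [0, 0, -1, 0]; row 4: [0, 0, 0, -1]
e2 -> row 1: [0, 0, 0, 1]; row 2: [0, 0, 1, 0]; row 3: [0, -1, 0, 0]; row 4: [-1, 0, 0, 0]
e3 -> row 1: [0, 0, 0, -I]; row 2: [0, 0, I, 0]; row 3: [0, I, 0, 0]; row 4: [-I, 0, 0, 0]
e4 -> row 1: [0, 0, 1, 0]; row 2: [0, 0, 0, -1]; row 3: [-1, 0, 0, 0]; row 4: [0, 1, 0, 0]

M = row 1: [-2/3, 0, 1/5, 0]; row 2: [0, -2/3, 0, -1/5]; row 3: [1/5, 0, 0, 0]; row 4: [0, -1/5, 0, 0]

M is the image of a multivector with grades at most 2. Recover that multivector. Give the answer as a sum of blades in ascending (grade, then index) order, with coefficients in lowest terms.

Method: the blade images are trace-orthogonal — tr(rho(e_A) rho(e_B)^-1) = 4 if A = B and 0 otherwise — and rho(e_A)^-1 = (e_A)^2 * rho(e_A) with (e_A)^2 = +1 or -1, so the coefficient of e_A in the preimage is (e_A)^2 * tr(M rho(e_A))/4.
Nonzero projections over blades of grade <= 2: 1: (1)^2 = +1, tr(M 1) = -4/3, coefficient -1/3; e1: (e1)^2 = +1, tr(M rho(e1)) = -4/3, coefficient -1/3; e1 e4: (e1 e4)^2 = +1, tr(M rho(e1 e4)) = 4/5, coefficient 1/5. Every other blade of grade <= 2 projects to 0.
Answer: -1/3 - 1/3*e1 + 1/5*e1 e4


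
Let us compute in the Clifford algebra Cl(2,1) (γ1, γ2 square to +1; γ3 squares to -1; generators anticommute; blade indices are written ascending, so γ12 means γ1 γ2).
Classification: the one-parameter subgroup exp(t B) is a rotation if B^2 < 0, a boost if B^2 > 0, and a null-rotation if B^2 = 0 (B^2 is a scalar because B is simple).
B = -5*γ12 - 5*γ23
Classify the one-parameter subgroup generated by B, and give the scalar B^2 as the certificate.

B^2 term by term: the squares give (-5)^2*(γ12)^2 + (-5)^2*(γ23)^2 = 25*(-1) + 25*(+1) = 0 (each basis 2-blade squares to minus the product of its generators' squares); cross terms between blades sharing an index anticommute and cancel. So B^2 = 0.
Answer: null-rotation, certificate B^2 = 0. Key observation: B^2 = 0 is a conjugation invariant, so its sign decides the class regardless of the surface form of B.


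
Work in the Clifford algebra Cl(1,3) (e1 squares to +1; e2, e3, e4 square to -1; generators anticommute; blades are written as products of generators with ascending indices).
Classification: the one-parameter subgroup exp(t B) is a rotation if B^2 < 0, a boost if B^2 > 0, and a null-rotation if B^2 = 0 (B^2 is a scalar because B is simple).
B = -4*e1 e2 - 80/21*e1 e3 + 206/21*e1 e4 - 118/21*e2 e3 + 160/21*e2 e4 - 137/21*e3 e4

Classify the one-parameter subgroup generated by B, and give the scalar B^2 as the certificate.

B^2 term by term: the squares give (-4)^2*(e1 e2)^2 + (-80/21)^2*(e1 e3)^2 + (206/21)^2*(e1 e4)^2 + (-118/21)^2*(e2 e3)^2 + (160/21)^2*(e2 e4)^2 + (-137/21)^2*(e3 e4)^2 = 16*(+1) + 6400/441*(+1) + 42436/441*(+1) + 13924/441*(-1) + 25600/441*(-1) + 18769/441*(-1) = -49/9 (each basis 2-blade squares to minus the product of its generators' squares); cross terms between blades sharing an index anticommute and cancel; the commuting (index-disjoint) pairs give grade-4 terms 2*c*c'*(blade product), which cancel blade by blade — e1 e2 e3 e4: 1096/21 + 25600/441 - 48616/441 = 0 — confirming B is simple. So B^2 = -49/9.
Answer: rotation, certificate B^2 = -49/9. Check the certificate: B^2 = -49/9, and that sign is decisive whatever form B takes.


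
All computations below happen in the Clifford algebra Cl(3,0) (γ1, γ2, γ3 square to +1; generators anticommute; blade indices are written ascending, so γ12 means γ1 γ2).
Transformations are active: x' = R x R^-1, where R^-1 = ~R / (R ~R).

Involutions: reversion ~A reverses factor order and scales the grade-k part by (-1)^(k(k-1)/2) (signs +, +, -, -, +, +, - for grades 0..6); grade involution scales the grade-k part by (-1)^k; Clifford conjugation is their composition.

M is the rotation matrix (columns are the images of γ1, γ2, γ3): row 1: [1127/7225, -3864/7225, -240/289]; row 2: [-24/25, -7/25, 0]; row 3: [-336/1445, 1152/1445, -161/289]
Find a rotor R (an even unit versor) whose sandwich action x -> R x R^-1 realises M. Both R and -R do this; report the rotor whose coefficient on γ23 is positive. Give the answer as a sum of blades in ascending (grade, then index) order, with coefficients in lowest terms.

Method: write R = a + b12*γ12 + b13*γ13 + b23*γ23 with a^2 + b12^2 + b13^2 + b23^2 = 1 (so R^-1 = ~R). Expanding the columns R e_j ~R gives tr M = 4a^2 - 1 and, from the antisymmetric part, M21 - M12 = -4a*b12, M13 - M31 = 4a*b13, M32 - M23 = -4a*b23.
Here tr M = -4921/7225, so a^2 = (1 + tr M)/4 = 576/7225 and a = ±24/85. Taking a = 24/85: M21 - M12 = -3072/7225, M13 - M31 = -864/1445, M32 - M23 = 1152/1445, giving b12 = 32/85, b13 = -9/17, b23 = -12/17, i.e. R = 24/85 + 32/85*γ12 - 9/17*γ13 - 12/17*γ23.
Its γ23 coefficient is negative, so report the other preimage -R.
Answer: -24/85 - 32/85*γ12 + 9/17*γ13 + 12/17*γ23. Uniqueness: Spin(3) -> SO(3) maps R and -R to the same rotation of trace -4921/7225; fixing the sign of the γ23 coefficient removes the ambiguity.


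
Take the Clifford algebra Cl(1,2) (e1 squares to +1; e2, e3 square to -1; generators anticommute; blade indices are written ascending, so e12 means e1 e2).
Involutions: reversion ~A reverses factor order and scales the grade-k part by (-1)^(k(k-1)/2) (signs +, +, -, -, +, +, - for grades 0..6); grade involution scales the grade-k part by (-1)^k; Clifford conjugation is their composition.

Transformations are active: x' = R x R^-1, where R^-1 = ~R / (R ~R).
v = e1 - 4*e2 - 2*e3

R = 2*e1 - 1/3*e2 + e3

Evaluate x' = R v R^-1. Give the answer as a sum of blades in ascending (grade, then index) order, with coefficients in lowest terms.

~R = 2*e1 - 1/3*e2 + e3, and R ~R = 26/9, so R^-1 = ~R / (26/9).
R v = 8/3 - 23/3*e12 - 5*e13 + 14/3*e23
Answer: 35/13*e1 + 44/13*e2 + 50/13*e3


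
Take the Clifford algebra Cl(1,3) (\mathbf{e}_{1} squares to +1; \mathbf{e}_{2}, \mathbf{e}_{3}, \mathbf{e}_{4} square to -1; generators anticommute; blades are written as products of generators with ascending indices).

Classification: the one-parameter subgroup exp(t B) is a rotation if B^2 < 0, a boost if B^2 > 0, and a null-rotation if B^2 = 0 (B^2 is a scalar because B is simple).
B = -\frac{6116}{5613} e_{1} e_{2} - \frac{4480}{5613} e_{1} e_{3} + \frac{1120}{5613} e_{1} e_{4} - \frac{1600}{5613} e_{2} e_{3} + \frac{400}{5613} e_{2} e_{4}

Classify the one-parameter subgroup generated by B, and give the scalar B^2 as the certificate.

B^2 term by term: the squares give (-\frac{6116}{5613})^2*(e_{1} e_{2})^2 + (-\frac{4480}{5613})^2*(e_{1} e_{3})^2 + (\frac{1120}{5613})^2*(e_{1} e_{4})^2 + (-\frac{1600}{5613})^2*(e_{2} e_{3})^2 + (\frac{400}{5613})^2*(e_{2} e_{4})^2 = \frac{37405456}{31505769}*(+1) + \frac{20070400}{31505769}*(+1) + \frac{1254400}{31505769}*(+1) + \frac{2560000}{31505769}*(-1) + \frac{160000}{31505769}*(-1) = \frac{16}{9} (each basis 2-blade squares to minus the product of its generators' squares); cross terms between blades sharing an index anticommute and cancel; the commuting (index-disjoint) pairs give grade-4 terms 2*c*c'*(blade product), which cancel blade by blade — e_{1} e_{2} e_{3} e_{4}: \frac{3584000}{31505769} - \frac{3584000}{31505769} = 0 — confirming B is simple. So B^2 = \frac{16}{9}.
Answer: boost, certificate B^2 = \frac{16}{9}. No conjugation can change B^2 = \frac{16}{9}; the sign gives the class.


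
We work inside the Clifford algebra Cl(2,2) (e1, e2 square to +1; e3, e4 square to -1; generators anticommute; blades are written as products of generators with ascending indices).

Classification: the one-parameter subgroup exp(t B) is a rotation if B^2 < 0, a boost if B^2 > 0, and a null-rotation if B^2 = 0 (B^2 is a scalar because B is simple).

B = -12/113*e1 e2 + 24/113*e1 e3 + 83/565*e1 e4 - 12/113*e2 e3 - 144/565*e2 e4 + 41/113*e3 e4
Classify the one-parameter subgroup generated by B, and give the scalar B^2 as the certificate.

B^2 term by term: the squares give (-12/113)^2*(e1 e2)^2 + (24/113)^2*(e1 e3)^2 + (83/565)^2*(e1 e4)^2 + (-12/113)^2*(e2 e3)^2 + (-144/565)^2*(e2 e4)^2 + (41/113)^2*(e3 e4)^2 = 144/12769*(-1) + 576/12769*(+1) + 6889/319225*(+1) + 144/12769*(+1) + 20736/319225*(+1) + 1681/12769*(-1) = 0 (each basis 2-blade squares to minus the product of its generators' squares); cross terms between blades sharing an index anticommute and cancel; the commuting (index-disjoint) pairs give grade-4 terms 2*c*c'*(blade product), which cancel blade by blade — e1 e2 e3 e4: -984/12769 + 6912/63845 - 1992/63845 = 0 — confirming B is simple. So B^2 = 0.
Answer: null-rotation, certificate B^2 = 0. Because 0 is invariant under every versor sandwich, the classification follows from its sign alone.


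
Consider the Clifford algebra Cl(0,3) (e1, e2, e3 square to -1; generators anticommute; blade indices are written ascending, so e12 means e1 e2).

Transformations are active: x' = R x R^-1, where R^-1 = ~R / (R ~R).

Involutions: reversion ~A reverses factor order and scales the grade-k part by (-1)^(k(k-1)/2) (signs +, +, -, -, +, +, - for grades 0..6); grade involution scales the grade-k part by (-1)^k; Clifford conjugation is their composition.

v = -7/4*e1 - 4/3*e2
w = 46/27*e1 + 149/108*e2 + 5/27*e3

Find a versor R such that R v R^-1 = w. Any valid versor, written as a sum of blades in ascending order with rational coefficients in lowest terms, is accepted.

The midline construction: v and w both square to -697/144, so reflecting in their sum -5/108*e1 + 5/108*e2 + 5/27*e3 exchanges them.
Answer: -5/108*e1 + 5/108*e2 + 5/27*e3


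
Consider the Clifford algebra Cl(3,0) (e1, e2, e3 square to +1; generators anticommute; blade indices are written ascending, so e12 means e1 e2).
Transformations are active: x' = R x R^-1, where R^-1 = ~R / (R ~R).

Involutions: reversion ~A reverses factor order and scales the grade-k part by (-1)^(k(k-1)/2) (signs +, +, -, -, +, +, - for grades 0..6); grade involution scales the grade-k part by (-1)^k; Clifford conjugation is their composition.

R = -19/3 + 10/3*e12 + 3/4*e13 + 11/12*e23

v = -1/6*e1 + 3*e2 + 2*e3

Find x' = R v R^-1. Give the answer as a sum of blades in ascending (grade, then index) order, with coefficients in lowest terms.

~R = -19/3 - 10/3*e12 - 3/4*e13 - 11/12*e23, and R ~R = 421/8, so R^-1 = ~R / (421/8).
R v = 113/9*e1 - 299/18*e2 - 367/24*e3 + 307/72*e123
Answer: -30769/11367*e1 + 19931/22734*e2 + 25244/11367*e3


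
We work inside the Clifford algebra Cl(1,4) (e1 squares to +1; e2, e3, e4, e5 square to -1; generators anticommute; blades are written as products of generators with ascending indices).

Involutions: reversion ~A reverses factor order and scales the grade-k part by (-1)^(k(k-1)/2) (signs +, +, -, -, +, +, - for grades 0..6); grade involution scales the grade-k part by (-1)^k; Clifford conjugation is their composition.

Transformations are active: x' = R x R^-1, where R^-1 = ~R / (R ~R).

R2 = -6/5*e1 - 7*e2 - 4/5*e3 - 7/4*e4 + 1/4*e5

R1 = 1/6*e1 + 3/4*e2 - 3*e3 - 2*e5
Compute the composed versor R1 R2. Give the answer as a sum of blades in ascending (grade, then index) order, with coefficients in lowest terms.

Distribute over the terms of R1 (each basis-blade product reordered to ascending indices, repeated generators contracted through their squares):
(1/6*e1) R2 = -1/5 - 7/6*e1 e2 - 2/15*e1 e3 - 7/24*e1 e4 + 1/24*e1 e5
(3/4*e2) R2 = 21/4 + 9/10*e1 e2 - 3/5*e2 e3 - 21/16*e2 e4 + 3/16*e2 e5
(-3*e3) R2 = -12/5 - 18/5*e1 e3 - 21*e2 e3 + 21/4*e3 e4 - 3/4*e3 e5
(-2*e5) R2 = 1/2 - 12/5*e1 e5 - 14*e2 e5 - 8/5*e3 e5 - 7/2*e4 e5
Summing the partial products and collecting blades:
Answer: 63/20 - 4/15*e1 e2 - 56/15*e1 e3 - 7/24*e1 e4 - 283/120*e1 e5 - 108/5*e2 e3 - 21/16*e2 e4 - 221/16*e2 e5 + 21/4*e3 e4 - 47/20*e3 e5 - 7/2*e4 e5


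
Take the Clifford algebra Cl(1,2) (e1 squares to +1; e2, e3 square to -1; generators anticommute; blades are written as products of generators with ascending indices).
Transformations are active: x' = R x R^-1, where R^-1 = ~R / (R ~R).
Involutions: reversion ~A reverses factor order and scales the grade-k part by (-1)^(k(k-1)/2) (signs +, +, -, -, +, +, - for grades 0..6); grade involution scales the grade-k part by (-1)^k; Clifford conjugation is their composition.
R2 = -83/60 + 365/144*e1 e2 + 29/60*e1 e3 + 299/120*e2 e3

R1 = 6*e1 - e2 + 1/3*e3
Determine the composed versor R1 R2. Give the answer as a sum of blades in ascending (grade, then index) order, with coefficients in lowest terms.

Distribute over the terms of R1 (each basis-blade product reordered to ascending indices, repeated generators contracted through their squares):
(6*e1) R2 = -83/10*e1 + 365/24*e2 + 29/10*e3 + 299/20*e1 e2 e3
(-e2) R2 = -365/144*e1 + 83/60*e2 + 299/120*e3 + 29/60*e1 e2 e3
(1/3*e3) R2 = 29/180*e1 + 299/360*e2 - 83/180*e3 + 365/432*e1 e2 e3
Summing the partial products and collecting blades:
Answer: -1537/144*e1 + 784/45*e2 + 355/72*e3 + 35161/2160*e1 e2 e3


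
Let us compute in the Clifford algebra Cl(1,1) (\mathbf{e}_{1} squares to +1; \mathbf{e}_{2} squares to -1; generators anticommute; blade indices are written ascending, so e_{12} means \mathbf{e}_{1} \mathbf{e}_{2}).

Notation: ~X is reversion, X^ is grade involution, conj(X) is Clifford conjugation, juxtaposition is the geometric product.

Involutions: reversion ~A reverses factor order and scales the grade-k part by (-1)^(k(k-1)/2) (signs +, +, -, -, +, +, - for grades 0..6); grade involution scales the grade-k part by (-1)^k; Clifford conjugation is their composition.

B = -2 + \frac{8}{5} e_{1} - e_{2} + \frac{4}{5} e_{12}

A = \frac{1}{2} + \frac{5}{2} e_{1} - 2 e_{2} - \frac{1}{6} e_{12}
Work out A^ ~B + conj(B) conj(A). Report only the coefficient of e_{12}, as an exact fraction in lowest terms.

first term: -\frac{43}{15} + \frac{121}{30} e_{1} - \frac{67}{30} e_{2} - \frac{23}{30} e_{12}
second term: \frac{13}{15} + \frac{179}{30} e_{1} - \frac{173}{30} e_{2} - \frac{43}{30} e_{12}
Answer: -\frac{11}{5}


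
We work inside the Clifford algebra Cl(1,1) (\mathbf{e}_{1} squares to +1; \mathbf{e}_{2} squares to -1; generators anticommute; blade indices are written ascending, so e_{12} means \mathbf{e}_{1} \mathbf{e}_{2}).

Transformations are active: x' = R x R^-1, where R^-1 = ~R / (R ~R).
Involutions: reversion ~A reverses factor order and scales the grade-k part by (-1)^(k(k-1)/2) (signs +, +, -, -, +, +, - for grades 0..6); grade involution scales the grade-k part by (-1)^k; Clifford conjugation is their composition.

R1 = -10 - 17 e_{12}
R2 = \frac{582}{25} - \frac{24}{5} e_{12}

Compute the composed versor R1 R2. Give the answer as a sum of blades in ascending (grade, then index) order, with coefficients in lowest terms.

Distribute over the terms of R1 (each basis-blade product reordered to ascending indices, repeated generators contracted through their squares):
(-10) R2 = -\frac{1164}{5} + 48 e_{12}
(-17 e_{12}) R2 = \frac{408}{5} - \frac{9894}{25} e_{12}
Summing the partial products and collecting blades:
Answer: -\frac{756}{5} - \frac{8694}{25} e_{12}


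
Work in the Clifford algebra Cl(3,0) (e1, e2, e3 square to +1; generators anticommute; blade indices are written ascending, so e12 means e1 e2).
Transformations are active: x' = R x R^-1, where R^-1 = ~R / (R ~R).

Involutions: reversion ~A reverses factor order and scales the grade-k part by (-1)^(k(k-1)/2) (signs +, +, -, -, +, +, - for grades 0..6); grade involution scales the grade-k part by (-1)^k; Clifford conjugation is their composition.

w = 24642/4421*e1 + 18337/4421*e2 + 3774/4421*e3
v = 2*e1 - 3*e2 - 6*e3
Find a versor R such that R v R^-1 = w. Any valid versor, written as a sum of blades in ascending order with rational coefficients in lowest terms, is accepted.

Why this works: both vectors square to 49, so q(v) = q(w) and R = v + w = 33484/4421*e1 + 5074/4421*e2 - 22752/4421*e3 carries v to w — its own direction survives, the complement (v - w)/2 flips.
Answer: 33484/4421*e1 + 5074/4421*e2 - 22752/4421*e3


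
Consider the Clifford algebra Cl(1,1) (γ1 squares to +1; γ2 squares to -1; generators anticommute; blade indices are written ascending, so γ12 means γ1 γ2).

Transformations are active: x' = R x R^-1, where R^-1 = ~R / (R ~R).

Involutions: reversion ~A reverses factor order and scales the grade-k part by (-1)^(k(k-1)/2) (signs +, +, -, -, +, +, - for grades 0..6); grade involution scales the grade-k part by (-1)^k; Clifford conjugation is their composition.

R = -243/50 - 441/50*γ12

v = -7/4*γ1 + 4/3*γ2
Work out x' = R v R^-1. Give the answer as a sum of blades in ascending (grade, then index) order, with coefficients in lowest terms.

~R = -243/50 + 441/50*γ12, and R ~R = -33858/625, so R^-1 = ~R / (-33858/625).
R v = 4053/200*γ1 - 4383/200*γ2
Answer: 18011/3344*γ1 - 52823/10032*γ2


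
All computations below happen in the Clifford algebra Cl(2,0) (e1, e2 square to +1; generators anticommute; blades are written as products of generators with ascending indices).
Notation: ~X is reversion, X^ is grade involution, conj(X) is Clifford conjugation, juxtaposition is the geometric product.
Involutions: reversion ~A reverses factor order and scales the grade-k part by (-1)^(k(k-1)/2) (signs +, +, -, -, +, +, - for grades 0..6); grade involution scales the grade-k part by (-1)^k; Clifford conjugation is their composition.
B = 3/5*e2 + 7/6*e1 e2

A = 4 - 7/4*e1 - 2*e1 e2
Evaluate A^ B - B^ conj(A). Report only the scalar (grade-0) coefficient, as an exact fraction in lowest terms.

first term: 7/3 - 6/5*e1 + 533/120*e2 + 343/60*e1 e2
second term: -7/3 + 6/5*e1 - 533/120*e2 + 343/60*e1 e2
Answer: 14/3


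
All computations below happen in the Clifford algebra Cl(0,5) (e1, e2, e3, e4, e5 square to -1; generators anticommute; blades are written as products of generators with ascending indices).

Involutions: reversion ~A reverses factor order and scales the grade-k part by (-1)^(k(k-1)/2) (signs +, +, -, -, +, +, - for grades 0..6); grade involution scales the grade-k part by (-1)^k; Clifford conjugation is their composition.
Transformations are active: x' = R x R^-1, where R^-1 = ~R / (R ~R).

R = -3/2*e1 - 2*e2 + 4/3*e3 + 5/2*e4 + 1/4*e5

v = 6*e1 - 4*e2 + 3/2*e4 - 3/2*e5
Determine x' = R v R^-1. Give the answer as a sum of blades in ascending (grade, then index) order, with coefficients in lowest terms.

~R = -3/2*e1 - 2*e2 + 4/3*e3 + 5/2*e4 + 1/4*e5, and R ~R = -2065/144, so R^-1 = ~R / (-2065/144).
R v = -19/8 + 18*e1 e2 - 8*e1 e3 - 69/4*e1 e4 + 3/4*e1 e5 + 16/3*e2 e3 + 7*e2 e4 + 4*e2 e5 + 2*e3 e4 - 2*e3 e5 - 33/8*e4 e5
Answer: -13416/2065*e1 + 6892/2065*e2 + 912/2065*e3 - 555/826*e4 + 6537/4130*e5


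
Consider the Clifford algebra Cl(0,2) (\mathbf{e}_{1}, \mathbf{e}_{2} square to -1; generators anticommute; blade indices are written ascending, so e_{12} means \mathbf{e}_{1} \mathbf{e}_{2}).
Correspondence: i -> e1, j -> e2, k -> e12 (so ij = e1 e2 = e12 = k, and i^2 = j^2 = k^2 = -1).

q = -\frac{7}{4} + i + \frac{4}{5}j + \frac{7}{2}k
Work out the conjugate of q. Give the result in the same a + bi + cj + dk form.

In blades: q = -\frac{7}{4} + e_{1} + \frac{4}{5} e_{2} + \frac{7}{2} e_{12}.
Conjugation here is Clifford conjugation: the scalar is fixed and the grade-1 and grade-2 blades all flip sign, giving -\frac{7}{4} - e_{1} - \frac{4}{5} e_{2} - \frac{7}{2} e_{12}; translating back:
Answer: -\frac{7}{4} - i - \frac{4}{5}j - \frac{7}{2}k


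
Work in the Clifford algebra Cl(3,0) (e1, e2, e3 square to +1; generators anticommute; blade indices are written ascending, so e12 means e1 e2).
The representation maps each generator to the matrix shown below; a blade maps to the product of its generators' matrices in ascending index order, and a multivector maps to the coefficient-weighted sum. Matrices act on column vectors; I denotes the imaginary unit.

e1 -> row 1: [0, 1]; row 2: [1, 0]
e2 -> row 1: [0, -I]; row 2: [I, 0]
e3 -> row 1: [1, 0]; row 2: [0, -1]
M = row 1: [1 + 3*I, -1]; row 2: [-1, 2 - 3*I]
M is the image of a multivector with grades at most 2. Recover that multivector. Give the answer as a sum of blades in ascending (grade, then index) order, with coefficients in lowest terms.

Method: 1, rho(e1), rho(e2), rho(e3) form a trace-orthogonal basis of the 2x2 complex matrices (tr(X Y) = 2 if X = Y, else 0), so M = m0*1 + m1*rho(e1) + m2*rho(e2) + m3*rho(e3) with m0 = tr(M)/2 = 3/2, m1 = tr(M rho(e1))/2 = -1, m2 = tr(M rho(e2))/2 = 0, m3 = tr(M rho(e3))/2 = -1/2 + 3*I.
Multiplying table entries, the bivector images are rho(e12) = I*rho(e3), rho(e13) = -I*rho(e2), rho(e23) = I*rho(e1); with real blade coefficients the real parts of m0..m3 are the coefficients of 1, e1, e2, e3 and the imaginary parts give the bivectors (e23: Im m1, e13: -Im m2, e12: Im m3).
Answer: 3/2 - e1 - 1/2*e3 + 3*e12


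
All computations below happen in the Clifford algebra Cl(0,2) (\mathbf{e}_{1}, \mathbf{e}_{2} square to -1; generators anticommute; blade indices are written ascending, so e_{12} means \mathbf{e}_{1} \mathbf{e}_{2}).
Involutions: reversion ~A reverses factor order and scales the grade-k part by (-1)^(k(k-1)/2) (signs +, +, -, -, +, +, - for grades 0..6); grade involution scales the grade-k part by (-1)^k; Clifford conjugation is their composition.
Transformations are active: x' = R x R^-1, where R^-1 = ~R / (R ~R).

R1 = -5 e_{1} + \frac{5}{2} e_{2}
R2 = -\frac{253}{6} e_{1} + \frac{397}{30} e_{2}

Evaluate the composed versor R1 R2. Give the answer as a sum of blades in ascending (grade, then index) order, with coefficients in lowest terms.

Distribute over the terms of R1 (each basis-blade product reordered to ascending indices, repeated generators contracted through their squares):
(-5 e_{1}) R2 = -\frac{1265}{6} - \frac{397}{6} e_{12}
(\frac{5}{2} e_{2}) R2 = -\frac{397}{12} + \frac{1265}{12} e_{12}
Summing the partial products and collecting blades:
Answer: -\frac{2927}{12} + \frac{157}{4} e_{12}


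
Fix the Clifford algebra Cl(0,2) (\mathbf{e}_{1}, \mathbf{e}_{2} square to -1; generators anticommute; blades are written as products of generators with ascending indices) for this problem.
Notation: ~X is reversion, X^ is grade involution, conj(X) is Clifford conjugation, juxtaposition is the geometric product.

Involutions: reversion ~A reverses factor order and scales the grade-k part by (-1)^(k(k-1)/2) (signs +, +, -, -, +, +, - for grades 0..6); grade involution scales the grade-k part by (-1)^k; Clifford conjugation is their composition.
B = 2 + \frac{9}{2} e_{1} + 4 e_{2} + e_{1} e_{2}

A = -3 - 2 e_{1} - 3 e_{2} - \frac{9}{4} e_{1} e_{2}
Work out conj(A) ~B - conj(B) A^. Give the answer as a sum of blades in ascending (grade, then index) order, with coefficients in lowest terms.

first term: -\frac{99}{4} - \frac{43}{2} e_{1} + \frac{49}{8} e_{2} + 2 e_{1} e_{2}
second term: \frac{51}{4} + \frac{59}{2} e_{1} + \frac{47}{8} e_{2} - 7 e_{1} e_{2}
Answer: -\frac{75}{2} - 51 e_{1} + \frac{1}{4} e_{2} + 9 e_{1} e_{2}


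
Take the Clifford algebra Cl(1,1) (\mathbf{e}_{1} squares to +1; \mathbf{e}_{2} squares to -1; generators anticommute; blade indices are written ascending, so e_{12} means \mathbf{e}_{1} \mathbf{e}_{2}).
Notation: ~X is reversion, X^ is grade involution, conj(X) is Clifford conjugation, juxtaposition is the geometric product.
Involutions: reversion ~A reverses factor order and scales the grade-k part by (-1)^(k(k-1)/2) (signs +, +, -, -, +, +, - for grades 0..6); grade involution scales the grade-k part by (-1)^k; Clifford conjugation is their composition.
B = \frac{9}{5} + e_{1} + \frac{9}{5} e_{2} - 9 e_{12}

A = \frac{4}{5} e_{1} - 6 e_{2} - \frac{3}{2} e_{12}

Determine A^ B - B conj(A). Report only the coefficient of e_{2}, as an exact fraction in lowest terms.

first term: \frac{19}{10} - \frac{2637}{50} e_{1} + \frac{39}{2} e_{2} - \frac{507}{50} e_{12}
second term: -\frac{251}{10} + \frac{2763}{50} e_{1} + \frac{51}{10} e_{2} + \frac{507}{50} e_{12}
Answer: \frac{72}{5}


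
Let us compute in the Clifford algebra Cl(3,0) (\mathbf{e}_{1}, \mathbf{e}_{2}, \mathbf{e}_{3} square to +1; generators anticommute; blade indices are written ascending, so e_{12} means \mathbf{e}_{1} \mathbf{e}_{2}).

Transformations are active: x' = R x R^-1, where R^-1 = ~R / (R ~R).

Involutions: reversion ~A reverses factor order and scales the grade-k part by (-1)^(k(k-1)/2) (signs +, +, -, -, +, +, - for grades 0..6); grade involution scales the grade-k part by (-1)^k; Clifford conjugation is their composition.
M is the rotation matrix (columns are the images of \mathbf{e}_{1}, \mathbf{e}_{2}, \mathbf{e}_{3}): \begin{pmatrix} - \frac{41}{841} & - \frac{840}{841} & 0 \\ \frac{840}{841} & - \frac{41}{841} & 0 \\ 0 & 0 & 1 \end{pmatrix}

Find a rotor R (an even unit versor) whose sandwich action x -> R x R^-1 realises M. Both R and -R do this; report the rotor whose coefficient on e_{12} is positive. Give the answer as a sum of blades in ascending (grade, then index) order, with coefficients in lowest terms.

Method: write R = a + b12*e_{12} + b13*e_{13} + b23*e_{23} with a^2 + b12^2 + b13^2 + b23^2 = 1 (so R^-1 = ~R). Expanding the columns R e_j ~R gives tr M = 4a^2 - 1 and, from the antisymmetric part, M21 - M12 = -4a*b12, M13 - M31 = 4a*b13, M32 - M23 = -4a*b23.
Here tr M = \frac{759}{841}, so a^2 = (1 + tr M)/4 = \frac{400}{841} and a = ±\frac{20}{29}. Taking a = \frac{20}{29}: M21 - M12 = \frac{1680}{841}, M13 - M31 = 0, M32 - M23 = 0, giving b12 = -\frac{21}{29}, b13 = 0, b23 = 0, i.e. R = \frac{20}{29} - \frac{21}{29} e_{12}.
Its e_{12} coefficient is negative, so report the other preimage -R.
Answer: -\frac{20}{29} + \frac{21}{29} e_{12}. Why the constraint matters: R and -R act identically through the sandwich — M has trace \frac{759}{841} either way — so only the sign condition on e_{12} picks one of the two preimages.


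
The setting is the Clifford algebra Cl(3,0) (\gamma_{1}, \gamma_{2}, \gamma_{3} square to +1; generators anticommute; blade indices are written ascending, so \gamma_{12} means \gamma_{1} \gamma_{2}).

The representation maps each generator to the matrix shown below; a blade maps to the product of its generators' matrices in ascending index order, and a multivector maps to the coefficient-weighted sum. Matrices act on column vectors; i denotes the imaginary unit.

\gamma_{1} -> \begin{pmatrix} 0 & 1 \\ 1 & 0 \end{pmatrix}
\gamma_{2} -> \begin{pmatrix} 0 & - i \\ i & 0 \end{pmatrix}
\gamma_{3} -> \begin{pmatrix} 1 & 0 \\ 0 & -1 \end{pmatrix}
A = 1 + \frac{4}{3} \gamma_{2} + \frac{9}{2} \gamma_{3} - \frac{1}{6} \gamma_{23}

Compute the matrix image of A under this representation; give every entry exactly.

Bivector images (products of the table entries): rho(\gamma_{23}) = rho(\gamma_{2})rho(\gamma_{3}) = \begin{pmatrix} 0 & i \\ i & 0 \end{pmatrix}.
M = (1)*1 + (\frac{4}{3})*rho(\gamma_{2}) + (\frac{9}{2})*rho(\gamma_{3}) + (-\frac{1}{6})*rho(\gamma_{23}), summed entrywise (1 is the identity matrix):
Answer: \begin{pmatrix} \frac{11}{2} & - \frac{3 i}{2} \\ \frac{7 i}{6} & - \frac{7}{2} \end{pmatrix}


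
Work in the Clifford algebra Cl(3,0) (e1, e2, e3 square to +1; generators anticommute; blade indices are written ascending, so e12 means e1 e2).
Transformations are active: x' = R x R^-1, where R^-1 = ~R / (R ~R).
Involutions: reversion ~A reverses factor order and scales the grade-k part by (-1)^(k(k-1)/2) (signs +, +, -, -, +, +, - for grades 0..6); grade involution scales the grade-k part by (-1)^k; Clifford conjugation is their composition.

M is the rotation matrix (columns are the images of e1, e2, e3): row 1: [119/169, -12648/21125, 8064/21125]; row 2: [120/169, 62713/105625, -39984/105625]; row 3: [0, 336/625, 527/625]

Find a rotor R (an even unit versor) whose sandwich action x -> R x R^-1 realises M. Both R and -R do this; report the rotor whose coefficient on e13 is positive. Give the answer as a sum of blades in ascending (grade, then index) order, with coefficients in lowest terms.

Method: write R = a + b12*e12 + b13*e13 + b23*e23 with a^2 + b12^2 + b13^2 + b23^2 = 1 (so R^-1 = ~R). Expanding the columns R e_j ~R gives tr M = 4a^2 - 1 and, from the antisymmetric part, M21 - M12 = -4a*b12, M13 - M31 = 4a*b13, M32 - M23 = -4a*b23.
Here tr M = 226151/105625, so a^2 = (1 + tr M)/4 = 82944/105625 and a = ±288/325. Taking a = 288/325: M21 - M12 = 27648/21125, M13 - M31 = 8064/21125, M32 - M23 = 96768/105625, giving b12 = -24/65, b13 = 7/65, b23 = -84/325, i.e. R = 288/325 - 24/65*e12 + 7/65*e13 - 84/325*e23.
Its e13 coefficient is already positive.
Answer: 288/325 - 24/65*e12 + 7/65*e13 - 84/325*e23. Key observation: the double cover Spin(3) -> SO(3) sends R and -R to the same matrix (trace 226151/105625 here), so the stated sign of the e13 coefficient is what selects one sheet.


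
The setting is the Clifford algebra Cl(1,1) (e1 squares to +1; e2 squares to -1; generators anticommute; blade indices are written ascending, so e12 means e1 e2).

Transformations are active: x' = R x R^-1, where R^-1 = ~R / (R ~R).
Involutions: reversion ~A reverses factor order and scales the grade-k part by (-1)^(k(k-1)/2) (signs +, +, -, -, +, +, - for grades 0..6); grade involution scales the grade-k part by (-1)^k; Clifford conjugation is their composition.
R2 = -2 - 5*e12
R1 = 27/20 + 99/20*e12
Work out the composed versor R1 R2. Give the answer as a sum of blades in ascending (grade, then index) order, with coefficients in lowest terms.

Distribute over the terms of R1 (each basis-blade product reordered to ascending indices, repeated generators contracted through their squares):
(27/20) R2 = -27/10 - 27/4*e12
(99/20*e12) R2 = -99/4 - 99/10*e12
Summing the partial products and collecting blades:
Answer: -549/20 - 333/20*e12
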